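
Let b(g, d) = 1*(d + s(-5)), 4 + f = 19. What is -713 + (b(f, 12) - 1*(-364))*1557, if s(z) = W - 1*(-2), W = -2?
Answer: 584719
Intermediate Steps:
f = 15 (f = -4 + 19 = 15)
s(z) = 0 (s(z) = -2 - 1*(-2) = -2 + 2 = 0)
b(g, d) = d (b(g, d) = 1*(d + 0) = 1*d = d)
-713 + (b(f, 12) - 1*(-364))*1557 = -713 + (12 - 1*(-364))*1557 = -713 + (12 + 364)*1557 = -713 + 376*1557 = -713 + 585432 = 584719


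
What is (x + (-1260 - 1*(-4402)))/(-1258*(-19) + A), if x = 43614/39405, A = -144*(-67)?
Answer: 20642354/220339625 ≈ 0.093684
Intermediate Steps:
A = 9648
x = 14538/13135 (x = 43614*(1/39405) = 14538/13135 ≈ 1.1068)
(x + (-1260 - 1*(-4402)))/(-1258*(-19) + A) = (14538/13135 + (-1260 - 1*(-4402)))/(-1258*(-19) + 9648) = (14538/13135 + (-1260 + 4402))/(23902 + 9648) = (14538/13135 + 3142)/33550 = (41284708/13135)*(1/33550) = 20642354/220339625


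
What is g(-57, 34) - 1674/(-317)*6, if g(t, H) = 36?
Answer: 21456/317 ≈ 67.685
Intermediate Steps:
g(-57, 34) - 1674/(-317)*6 = 36 - 1674/(-317)*6 = 36 - 1674*(-1/317)*6 = 36 - (-1674)*6/317 = 36 - 1*(-10044/317) = 36 + 10044/317 = 21456/317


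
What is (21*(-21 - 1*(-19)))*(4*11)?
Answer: -1848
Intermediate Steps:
(21*(-21 - 1*(-19)))*(4*11) = (21*(-21 + 19))*44 = (21*(-2))*44 = -42*44 = -1848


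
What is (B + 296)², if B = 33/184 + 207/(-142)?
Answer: 14824371159049/170668096 ≈ 86861.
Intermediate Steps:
B = -16701/13064 (B = 33*(1/184) + 207*(-1/142) = 33/184 - 207/142 = -16701/13064 ≈ -1.2784)
(B + 296)² = (-16701/13064 + 296)² = (3850243/13064)² = 14824371159049/170668096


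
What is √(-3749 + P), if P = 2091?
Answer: I*√1658 ≈ 40.719*I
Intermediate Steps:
√(-3749 + P) = √(-3749 + 2091) = √(-1658) = I*√1658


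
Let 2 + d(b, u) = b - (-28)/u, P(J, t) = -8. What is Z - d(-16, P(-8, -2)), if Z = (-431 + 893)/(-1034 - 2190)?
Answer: 34427/1612 ≈ 21.357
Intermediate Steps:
d(b, u) = -2 + b + 28/u (d(b, u) = -2 + (b - (-28)/u) = -2 + (b + 28/u) = -2 + b + 28/u)
Z = -231/1612 (Z = 462/(-3224) = 462*(-1/3224) = -231/1612 ≈ -0.14330)
Z - d(-16, P(-8, -2)) = -231/1612 - (-2 - 16 + 28/(-8)) = -231/1612 - (-2 - 16 + 28*(-1/8)) = -231/1612 - (-2 - 16 - 7/2) = -231/1612 - 1*(-43/2) = -231/1612 + 43/2 = 34427/1612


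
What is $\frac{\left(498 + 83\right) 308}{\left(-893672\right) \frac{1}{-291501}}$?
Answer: $\frac{19729017}{338} \approx 58370.0$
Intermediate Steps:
$\frac{\left(498 + 83\right) 308}{\left(-893672\right) \frac{1}{-291501}} = \frac{581 \cdot 308}{\left(-893672\right) \left(- \frac{1}{291501}\right)} = \frac{178948}{\frac{1352}{441}} = 178948 \cdot \frac{441}{1352} = \frac{19729017}{338}$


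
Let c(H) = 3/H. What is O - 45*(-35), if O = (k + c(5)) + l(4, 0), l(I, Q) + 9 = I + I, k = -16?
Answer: 7793/5 ≈ 1558.6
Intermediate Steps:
l(I, Q) = -9 + 2*I (l(I, Q) = -9 + (I + I) = -9 + 2*I)
O = -82/5 (O = (-16 + 3/5) + (-9 + 2*4) = (-16 + 3*(⅕)) + (-9 + 8) = (-16 + ⅗) - 1 = -77/5 - 1 = -82/5 ≈ -16.400)
O - 45*(-35) = -82/5 - 45*(-35) = -82/5 + 1575 = 7793/5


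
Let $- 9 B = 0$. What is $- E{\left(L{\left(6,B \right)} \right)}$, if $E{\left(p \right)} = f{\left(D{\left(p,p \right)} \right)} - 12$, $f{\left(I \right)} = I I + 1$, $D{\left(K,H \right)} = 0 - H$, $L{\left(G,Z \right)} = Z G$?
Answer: $11$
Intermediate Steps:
$B = 0$ ($B = \left(- \frac{1}{9}\right) 0 = 0$)
$L{\left(G,Z \right)} = G Z$
$D{\left(K,H \right)} = - H$
$f{\left(I \right)} = 1 + I^{2}$ ($f{\left(I \right)} = I^{2} + 1 = 1 + I^{2}$)
$E{\left(p \right)} = -11 + p^{2}$ ($E{\left(p \right)} = \left(1 + \left(- p\right)^{2}\right) - 12 = \left(1 + p^{2}\right) - 12 = -11 + p^{2}$)
$- E{\left(L{\left(6,B \right)} \right)} = - (-11 + \left(6 \cdot 0\right)^{2}) = - (-11 + 0^{2}) = - (-11 + 0) = \left(-1\right) \left(-11\right) = 11$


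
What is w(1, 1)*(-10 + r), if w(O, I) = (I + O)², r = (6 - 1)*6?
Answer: 80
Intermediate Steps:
r = 30 (r = 5*6 = 30)
w(1, 1)*(-10 + r) = (1 + 1)²*(-10 + 30) = 2²*20 = 4*20 = 80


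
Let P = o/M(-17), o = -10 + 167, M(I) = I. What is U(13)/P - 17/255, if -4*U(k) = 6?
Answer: 451/4710 ≈ 0.095754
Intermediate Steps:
o = 157
U(k) = -3/2 (U(k) = -¼*6 = -3/2)
P = -157/17 (P = 157/(-17) = 157*(-1/17) = -157/17 ≈ -9.2353)
U(13)/P - 17/255 = -3/(2*(-157/17)) - 17/255 = -3/2*(-17/157) - 17*1/255 = 51/314 - 1/15 = 451/4710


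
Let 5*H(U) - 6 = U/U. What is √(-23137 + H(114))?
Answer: I*√578390/5 ≈ 152.1*I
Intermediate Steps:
H(U) = 7/5 (H(U) = 6/5 + (U/U)/5 = 6/5 + (⅕)*1 = 6/5 + ⅕ = 7/5)
√(-23137 + H(114)) = √(-23137 + 7/5) = √(-115678/5) = I*√578390/5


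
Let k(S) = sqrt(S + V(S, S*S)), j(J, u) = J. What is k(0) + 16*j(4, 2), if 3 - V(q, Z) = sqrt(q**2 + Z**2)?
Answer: 64 + sqrt(3) ≈ 65.732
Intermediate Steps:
V(q, Z) = 3 - sqrt(Z**2 + q**2) (V(q, Z) = 3 - sqrt(q**2 + Z**2) = 3 - sqrt(Z**2 + q**2))
k(S) = sqrt(3 + S - sqrt(S**2 + S**4)) (k(S) = sqrt(S + (3 - sqrt((S*S)**2 + S**2))) = sqrt(S + (3 - sqrt((S**2)**2 + S**2))) = sqrt(S + (3 - sqrt(S**4 + S**2))) = sqrt(S + (3 - sqrt(S**2 + S**4))) = sqrt(3 + S - sqrt(S**2 + S**4)))
k(0) + 16*j(4, 2) = sqrt(3 + 0 - sqrt(0**2 + 0**4)) + 16*4 = sqrt(3 + 0 - sqrt(0 + 0)) + 64 = sqrt(3 + 0 - sqrt(0)) + 64 = sqrt(3 + 0 - 1*0) + 64 = sqrt(3 + 0 + 0) + 64 = sqrt(3) + 64 = 64 + sqrt(3)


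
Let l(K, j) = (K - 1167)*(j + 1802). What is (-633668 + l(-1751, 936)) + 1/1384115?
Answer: -11935434030479/1384115 ≈ -8.6232e+6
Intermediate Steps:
l(K, j) = (-1167 + K)*(1802 + j)
(-633668 + l(-1751, 936)) + 1/1384115 = (-633668 + (-2102934 - 1167*936 + 1802*(-1751) - 1751*936)) + 1/1384115 = (-633668 + (-2102934 - 1092312 - 3155302 - 1638936)) + 1/1384115 = (-633668 - 7989484) + 1/1384115 = -8623152 + 1/1384115 = -11935434030479/1384115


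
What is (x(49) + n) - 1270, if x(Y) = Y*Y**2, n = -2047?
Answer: 114332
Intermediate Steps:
x(Y) = Y**3
(x(49) + n) - 1270 = (49**3 - 2047) - 1270 = (117649 - 2047) - 1270 = 115602 - 1270 = 114332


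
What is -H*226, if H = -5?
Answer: 1130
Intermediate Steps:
-H*226 = -(-5)*226 = -1*(-1130) = 1130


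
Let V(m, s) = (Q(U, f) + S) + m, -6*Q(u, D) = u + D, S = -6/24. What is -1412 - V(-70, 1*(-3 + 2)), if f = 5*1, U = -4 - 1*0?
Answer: -16099/12 ≈ -1341.6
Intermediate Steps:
S = -¼ (S = -6*1/24 = -¼ ≈ -0.25000)
U = -4 (U = -4 + 0 = -4)
f = 5
Q(u, D) = -D/6 - u/6 (Q(u, D) = -(u + D)/6 = -(D + u)/6 = -D/6 - u/6)
V(m, s) = -5/12 + m (V(m, s) = ((-⅙*5 - ⅙*(-4)) - ¼) + m = ((-⅚ + ⅔) - ¼) + m = (-⅙ - ¼) + m = -5/12 + m)
-1412 - V(-70, 1*(-3 + 2)) = -1412 - (-5/12 - 70) = -1412 - 1*(-845/12) = -1412 + 845/12 = -16099/12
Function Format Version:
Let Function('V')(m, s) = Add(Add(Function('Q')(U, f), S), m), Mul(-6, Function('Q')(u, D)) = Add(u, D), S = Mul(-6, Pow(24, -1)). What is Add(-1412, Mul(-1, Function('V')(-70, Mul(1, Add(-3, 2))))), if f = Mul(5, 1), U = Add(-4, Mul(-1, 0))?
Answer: Rational(-16099, 12) ≈ -1341.6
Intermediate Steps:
S = Rational(-1, 4) (S = Mul(-6, Rational(1, 24)) = Rational(-1, 4) ≈ -0.25000)
U = -4 (U = Add(-4, 0) = -4)
f = 5
Function('Q')(u, D) = Add(Mul(Rational(-1, 6), D), Mul(Rational(-1, 6), u)) (Function('Q')(u, D) = Mul(Rational(-1, 6), Add(u, D)) = Mul(Rational(-1, 6), Add(D, u)) = Add(Mul(Rational(-1, 6), D), Mul(Rational(-1, 6), u)))
Function('V')(m, s) = Add(Rational(-5, 12), m) (Function('V')(m, s) = Add(Add(Add(Mul(Rational(-1, 6), 5), Mul(Rational(-1, 6), -4)), Rational(-1, 4)), m) = Add(Add(Add(Rational(-5, 6), Rational(2, 3)), Rational(-1, 4)), m) = Add(Add(Rational(-1, 6), Rational(-1, 4)), m) = Add(Rational(-5, 12), m))
Add(-1412, Mul(-1, Function('V')(-70, Mul(1, Add(-3, 2))))) = Add(-1412, Mul(-1, Add(Rational(-5, 12), -70))) = Add(-1412, Mul(-1, Rational(-845, 12))) = Add(-1412, Rational(845, 12)) = Rational(-16099, 12)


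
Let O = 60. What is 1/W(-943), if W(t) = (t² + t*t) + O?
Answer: 1/1778558 ≈ 5.6225e-7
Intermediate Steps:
W(t) = 60 + 2*t² (W(t) = (t² + t*t) + 60 = (t² + t²) + 60 = 2*t² + 60 = 60 + 2*t²)
1/W(-943) = 1/(60 + 2*(-943)²) = 1/(60 + 2*889249) = 1/(60 + 1778498) = 1/1778558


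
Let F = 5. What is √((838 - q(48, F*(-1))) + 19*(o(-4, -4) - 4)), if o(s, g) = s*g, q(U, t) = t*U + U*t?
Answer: √1546 ≈ 39.319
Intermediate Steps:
q(U, t) = 2*U*t (q(U, t) = U*t + U*t = 2*U*t)
o(s, g) = g*s
√((838 - q(48, F*(-1))) + 19*(o(-4, -4) - 4)) = √((838 - 2*48*5*(-1)) + 19*(-4*(-4) - 4)) = √((838 - 2*48*(-5)) + 19*(16 - 4)) = √((838 - 1*(-480)) + 19*12) = √((838 + 480) + 228) = √(1318 + 228) = √1546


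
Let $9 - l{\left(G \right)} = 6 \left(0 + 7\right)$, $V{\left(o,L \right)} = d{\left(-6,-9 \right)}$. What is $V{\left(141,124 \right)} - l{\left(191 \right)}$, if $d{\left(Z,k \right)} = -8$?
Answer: $25$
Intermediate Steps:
$V{\left(o,L \right)} = -8$
$l{\left(G \right)} = -33$ ($l{\left(G \right)} = 9 - 6 \left(0 + 7\right) = 9 - 6 \cdot 7 = 9 - 42 = -33$)
$V{\left(141,124 \right)} - l{\left(191 \right)} = -8 - -33 = -8 + 33 = 25$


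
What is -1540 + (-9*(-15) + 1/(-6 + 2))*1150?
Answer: 306845/2 ≈ 1.5342e+5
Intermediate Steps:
-1540 + (-9*(-15) + 1/(-6 + 2))*1150 = -1540 + (135 + 1/(-4))*1150 = -1540 + (135 - 1/4)*1150 = -1540 + (539/4)*1150 = -1540 + 309925/2 = 306845/2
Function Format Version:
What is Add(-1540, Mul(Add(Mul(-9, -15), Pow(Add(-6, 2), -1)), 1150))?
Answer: Rational(306845, 2) ≈ 1.5342e+5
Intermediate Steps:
Add(-1540, Mul(Add(Mul(-9, -15), Pow(Add(-6, 2), -1)), 1150)) = Add(-1540, Mul(Add(135, Pow(-4, -1)), 1150)) = Add(-1540, Mul(Add(135, Rational(-1, 4)), 1150)) = Add(-1540, Mul(Rational(539, 4), 1150)) = Add(-1540, Rational(309925, 2)) = Rational(306845, 2)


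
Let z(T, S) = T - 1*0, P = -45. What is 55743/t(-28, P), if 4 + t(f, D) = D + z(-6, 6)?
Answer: -55743/55 ≈ -1013.5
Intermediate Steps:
z(T, S) = T (z(T, S) = T + 0 = T)
t(f, D) = -10 + D (t(f, D) = -4 + (D - 6) = -4 + (-6 + D) = -10 + D)
55743/t(-28, P) = 55743/(-10 - 45) = 55743/(-55) = 55743*(-1/55) = -55743/55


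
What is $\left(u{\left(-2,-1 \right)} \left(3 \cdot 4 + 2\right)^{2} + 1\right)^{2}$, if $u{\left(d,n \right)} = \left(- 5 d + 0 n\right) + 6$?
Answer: $9840769$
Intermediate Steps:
$u{\left(d,n \right)} = 6 - 5 d$ ($u{\left(d,n \right)} = \left(- 5 d + 0\right) + 6 = - 5 d + 6 = 6 - 5 d$)
$\left(u{\left(-2,-1 \right)} \left(3 \cdot 4 + 2\right)^{2} + 1\right)^{2} = \left(\left(6 - -10\right) \left(3 \cdot 4 + 2\right)^{2} + 1\right)^{2} = \left(\left(6 + 10\right) \left(12 + 2\right)^{2} + 1\right)^{2} = \left(16 \cdot 14^{2} + 1\right)^{2} = \left(16 \cdot 196 + 1\right)^{2} = \left(3136 + 1\right)^{2} = 3137^{2} = 9840769$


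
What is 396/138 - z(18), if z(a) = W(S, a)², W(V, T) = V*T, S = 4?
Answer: -119166/23 ≈ -5181.1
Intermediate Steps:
W(V, T) = T*V
z(a) = 16*a² (z(a) = (a*4)² = (4*a)² = 16*a²)
396/138 - z(18) = 396/138 - 16*18² = 396*(1/138) - 16*324 = 66/23 - 1*5184 = 66/23 - 5184 = -119166/23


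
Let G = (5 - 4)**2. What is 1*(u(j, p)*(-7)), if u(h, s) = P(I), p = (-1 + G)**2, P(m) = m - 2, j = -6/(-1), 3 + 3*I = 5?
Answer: 28/3 ≈ 9.3333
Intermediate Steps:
I = 2/3 (I = -1 + (1/3)*5 = -1 + 5/3 = 2/3 ≈ 0.66667)
G = 1 (G = 1**2 = 1)
j = 6 (j = -6*(-1) = 6)
P(m) = -2 + m
p = 0 (p = (-1 + 1)**2 = 0**2 = 0)
u(h, s) = -4/3 (u(h, s) = -2 + 2/3 = -4/3)
1*(u(j, p)*(-7)) = 1*(-4/3*(-7)) = 1*(28/3) = 28/3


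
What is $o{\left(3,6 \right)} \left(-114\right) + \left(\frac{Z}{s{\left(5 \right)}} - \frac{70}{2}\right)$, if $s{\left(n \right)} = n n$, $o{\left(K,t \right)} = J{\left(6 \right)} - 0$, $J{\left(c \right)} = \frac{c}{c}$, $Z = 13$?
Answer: $- \frac{3712}{25} \approx -148.48$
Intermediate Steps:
$J{\left(c \right)} = 1$
$o{\left(K,t \right)} = 1$ ($o{\left(K,t \right)} = 1 - 0 = 1 + 0 = 1$)
$s{\left(n \right)} = n^{2}$
$o{\left(3,6 \right)} \left(-114\right) + \left(\frac{Z}{s{\left(5 \right)}} - \frac{70}{2}\right) = 1 \left(-114\right) + \left(\frac{13}{5^{2}} - \frac{70}{2}\right) = -114 + \left(\frac{13}{25} - 35\right) = -114 - \frac{862}{25} = - \frac{3712}{25}$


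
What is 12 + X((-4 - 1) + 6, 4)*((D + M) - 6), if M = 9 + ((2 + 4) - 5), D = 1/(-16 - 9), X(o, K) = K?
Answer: 696/25 ≈ 27.840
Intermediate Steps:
D = -1/25 (D = 1/(-25) = -1/25 ≈ -0.040000)
M = 10 (M = 9 + (6 - 5) = 9 + 1 = 10)
12 + X((-4 - 1) + 6, 4)*((D + M) - 6) = 12 + 4*((-1/25 + 10) - 6) = 12 + 4*(249/25 - 6) = 12 + 4*(99/25) = 12 + 396/25 = 696/25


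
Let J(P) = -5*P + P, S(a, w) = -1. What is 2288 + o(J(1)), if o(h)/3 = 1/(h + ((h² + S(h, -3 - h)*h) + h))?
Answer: 9153/4 ≈ 2288.3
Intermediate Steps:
J(P) = -4*P
o(h) = 3/(h + h²) (o(h) = 3/(h + ((h² - h) + h)) = 3/(h + h²))
2288 + o(J(1)) = 2288 + 3/(((-4*1))*(1 - 4*1)) = 2288 + 3/(-4*(1 - 4)) = 2288 + 3*(-¼)/(-3) = 2288 + 3*(-¼)*(-⅓) = 2288 + ¼ = 9153/4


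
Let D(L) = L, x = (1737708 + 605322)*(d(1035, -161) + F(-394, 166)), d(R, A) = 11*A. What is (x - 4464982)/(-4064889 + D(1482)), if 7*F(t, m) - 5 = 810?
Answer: 27168228334/28443849 ≈ 955.15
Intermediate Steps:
F(t, m) = 815/7 (F(t, m) = 5/7 + (⅐)*810 = 5/7 + 810/7 = 815/7)
x = -27136973460/7 (x = (1737708 + 605322)*(11*(-161) + 815/7) = 2343030*(-1771 + 815/7) = 2343030*(-11582/7) = -27136973460/7 ≈ -3.8767e+9)
(x - 4464982)/(-4064889 + D(1482)) = (-27136973460/7 - 4464982)/(-4064889 + 1482) = -27168228334/7/(-4063407) = -27168228334/7*(-1/4063407) = 27168228334/28443849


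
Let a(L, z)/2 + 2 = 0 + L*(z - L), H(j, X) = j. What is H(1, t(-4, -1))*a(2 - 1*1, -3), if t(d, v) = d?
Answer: -12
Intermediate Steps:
a(L, z) = -4 + 2*L*(z - L) (a(L, z) = -4 + 2*(0 + L*(z - L)) = -4 + 2*(L*(z - L)) = -4 + 2*L*(z - L))
H(1, t(-4, -1))*a(2 - 1*1, -3) = 1*(-4 - 2*(2 - 1*1)² + 2*(2 - 1*1)*(-3)) = 1*(-4 - 2*(2 - 1)² + 2*(2 - 1)*(-3)) = 1*(-4 - 2*1² + 2*1*(-3)) = 1*(-4 - 2*1 - 6) = 1*(-4 - 2 - 6) = 1*(-12) = -12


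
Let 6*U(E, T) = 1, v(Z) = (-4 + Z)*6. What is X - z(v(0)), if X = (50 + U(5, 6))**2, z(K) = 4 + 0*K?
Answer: 90457/36 ≈ 2512.7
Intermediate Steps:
v(Z) = -24 + 6*Z
z(K) = 4 (z(K) = 4 + 0 = 4)
U(E, T) = 1/6 (U(E, T) = (1/6)*1 = 1/6)
X = 90601/36 (X = (50 + 1/6)**2 = (301/6)**2 = 90601/36 ≈ 2516.7)
X - z(v(0)) = 90601/36 - 1*4 = 90601/36 - 4 = 90457/36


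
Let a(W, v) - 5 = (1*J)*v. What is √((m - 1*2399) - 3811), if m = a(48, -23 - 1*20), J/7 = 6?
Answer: I*√8011 ≈ 89.504*I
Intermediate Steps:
J = 42 (J = 7*6 = 42)
a(W, v) = 5 + 42*v (a(W, v) = 5 + (1*42)*v = 5 + 42*v)
m = -1801 (m = 5 + 42*(-23 - 1*20) = 5 + 42*(-23 - 20) = 5 + 42*(-43) = 5 - 1806 = -1801)
√((m - 1*2399) - 3811) = √((-1801 - 1*2399) - 3811) = √((-1801 - 2399) - 3811) = √(-4200 - 3811) = √(-8011) = I*√8011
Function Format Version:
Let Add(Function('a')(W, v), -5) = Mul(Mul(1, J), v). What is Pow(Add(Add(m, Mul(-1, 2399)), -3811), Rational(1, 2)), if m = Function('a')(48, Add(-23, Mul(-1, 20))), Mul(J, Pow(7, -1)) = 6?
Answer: Mul(I, Pow(8011, Rational(1, 2))) ≈ Mul(89.504, I)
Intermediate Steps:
J = 42 (J = Mul(7, 6) = 42)
Function('a')(W, v) = Add(5, Mul(42, v)) (Function('a')(W, v) = Add(5, Mul(Mul(1, 42), v)) = Add(5, Mul(42, v)))
m = -1801 (m = Add(5, Mul(42, Add(-23, Mul(-1, 20)))) = Add(5, Mul(42, Add(-23, -20))) = Add(5, Mul(42, -43)) = Add(5, -1806) = -1801)
Pow(Add(Add(m, Mul(-1, 2399)), -3811), Rational(1, 2)) = Pow(Add(Add(-1801, Mul(-1, 2399)), -3811), Rational(1, 2)) = Pow(Add(Add(-1801, -2399), -3811), Rational(1, 2)) = Pow(Add(-4200, -3811), Rational(1, 2)) = Pow(-8011, Rational(1, 2)) = Mul(I, Pow(8011, Rational(1, 2)))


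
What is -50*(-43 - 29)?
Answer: 3600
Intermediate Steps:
-50*(-43 - 29) = -50*(-72) = 3600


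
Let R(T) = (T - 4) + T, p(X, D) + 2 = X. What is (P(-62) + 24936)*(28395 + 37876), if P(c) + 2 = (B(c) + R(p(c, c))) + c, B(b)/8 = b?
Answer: 1606674124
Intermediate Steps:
p(X, D) = -2 + X
B(b) = 8*b
R(T) = -4 + 2*T (R(T) = (-4 + T) + T = -4 + 2*T)
P(c) = -10 + 11*c (P(c) = -2 + ((8*c + (-4 + 2*(-2 + c))) + c) = -2 + ((8*c + (-4 + (-4 + 2*c))) + c) = -2 + ((8*c + (-8 + 2*c)) + c) = -2 + ((-8 + 10*c) + c) = -2 + (-8 + 11*c) = -10 + 11*c)
(P(-62) + 24936)*(28395 + 37876) = ((-10 + 11*(-62)) + 24936)*(28395 + 37876) = ((-10 - 682) + 24936)*66271 = (-692 + 24936)*66271 = 24244*66271 = 1606674124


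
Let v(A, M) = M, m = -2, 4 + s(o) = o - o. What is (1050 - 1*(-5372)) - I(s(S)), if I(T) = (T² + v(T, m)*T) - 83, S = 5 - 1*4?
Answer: 6481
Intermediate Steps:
S = 1 (S = 5 - 4 = 1)
s(o) = -4 (s(o) = -4 + (o - o) = -4 + 0 = -4)
I(T) = -83 + T² - 2*T (I(T) = (T² - 2*T) - 83 = -83 + T² - 2*T)
(1050 - 1*(-5372)) - I(s(S)) = (1050 - 1*(-5372)) - (-83 + (-4)² - 2*(-4)) = (1050 + 5372) - (-83 + 16 + 8) = 6422 - 1*(-59) = 6422 + 59 = 6481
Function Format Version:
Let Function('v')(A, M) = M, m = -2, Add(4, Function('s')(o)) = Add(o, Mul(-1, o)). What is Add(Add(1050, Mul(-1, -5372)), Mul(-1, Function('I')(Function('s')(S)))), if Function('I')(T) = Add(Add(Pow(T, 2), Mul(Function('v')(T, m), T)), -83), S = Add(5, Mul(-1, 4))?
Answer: 6481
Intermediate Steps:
S = 1 (S = Add(5, -4) = 1)
Function('s')(o) = -4 (Function('s')(o) = Add(-4, Add(o, Mul(-1, o))) = Add(-4, 0) = -4)
Function('I')(T) = Add(-83, Pow(T, 2), Mul(-2, T)) (Function('I')(T) = Add(Add(Pow(T, 2), Mul(-2, T)), -83) = Add(-83, Pow(T, 2), Mul(-2, T)))
Add(Add(1050, Mul(-1, -5372)), Mul(-1, Function('I')(Function('s')(S)))) = Add(Add(1050, Mul(-1, -5372)), Mul(-1, Add(-83, Pow(-4, 2), Mul(-2, -4)))) = Add(Add(1050, 5372), Mul(-1, Add(-83, 16, 8))) = Add(6422, Mul(-1, -59)) = Add(6422, 59) = 6481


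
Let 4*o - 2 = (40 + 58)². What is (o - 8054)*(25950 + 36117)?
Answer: -701667435/2 ≈ -3.5083e+8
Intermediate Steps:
o = 4803/2 (o = ½ + (40 + 58)²/4 = ½ + (¼)*98² = ½ + (¼)*9604 = ½ + 2401 = 4803/2 ≈ 2401.5)
(o - 8054)*(25950 + 36117) = (4803/2 - 8054)*(25950 + 36117) = -11305/2*62067 = -701667435/2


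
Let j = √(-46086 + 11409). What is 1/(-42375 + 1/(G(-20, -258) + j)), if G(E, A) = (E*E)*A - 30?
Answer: -451567813678605/19135186109005258126 + 3*I*√3853/19135186109005258126 ≈ -2.3599e-5 + 9.7317e-18*I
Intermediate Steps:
G(E, A) = -30 + A*E² (G(E, A) = E²*A - 30 = A*E² - 30 = -30 + A*E²)
j = 3*I*√3853 (j = √(-34677) = 3*I*√3853 ≈ 186.22*I)
1/(-42375 + 1/(G(-20, -258) + j)) = 1/(-42375 + 1/((-30 - 258*(-20)²) + 3*I*√3853)) = 1/(-42375 + 1/((-30 - 258*400) + 3*I*√3853)) = 1/(-42375 + 1/((-30 - 103200) + 3*I*√3853)) = 1/(-42375 + 1/(-103230 + 3*I*√3853))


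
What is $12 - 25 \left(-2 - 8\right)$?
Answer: $262$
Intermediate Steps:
$12 - 25 \left(-2 - 8\right) = 12 - -250 = 12 + 250 = 262$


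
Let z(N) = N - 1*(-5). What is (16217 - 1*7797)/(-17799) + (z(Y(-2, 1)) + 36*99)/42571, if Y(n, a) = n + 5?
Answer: -294869792/757721229 ≈ -0.38915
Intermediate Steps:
Y(n, a) = 5 + n
z(N) = 5 + N (z(N) = N + 5 = 5 + N)
(16217 - 1*7797)/(-17799) + (z(Y(-2, 1)) + 36*99)/42571 = (16217 - 1*7797)/(-17799) + ((5 + (5 - 2)) + 36*99)/42571 = (16217 - 7797)*(-1/17799) + ((5 + 3) + 3564)*(1/42571) = 8420*(-1/17799) + (8 + 3564)*(1/42571) = -8420/17799 + 3572*(1/42571) = -8420/17799 + 3572/42571 = -294869792/757721229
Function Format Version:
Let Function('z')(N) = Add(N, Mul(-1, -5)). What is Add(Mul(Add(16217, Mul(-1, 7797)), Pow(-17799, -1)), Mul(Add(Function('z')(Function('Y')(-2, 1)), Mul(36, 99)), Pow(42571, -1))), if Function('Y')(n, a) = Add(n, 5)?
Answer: Rational(-294869792, 757721229) ≈ -0.38915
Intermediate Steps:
Function('Y')(n, a) = Add(5, n)
Function('z')(N) = Add(5, N) (Function('z')(N) = Add(N, 5) = Add(5, N))
Add(Mul(Add(16217, Mul(-1, 7797)), Pow(-17799, -1)), Mul(Add(Function('z')(Function('Y')(-2, 1)), Mul(36, 99)), Pow(42571, -1))) = Add(Mul(Add(16217, Mul(-1, 7797)), Pow(-17799, -1)), Mul(Add(Add(5, Add(5, -2)), Mul(36, 99)), Pow(42571, -1))) = Add(Mul(Add(16217, -7797), Rational(-1, 17799)), Mul(Add(Add(5, 3), 3564), Rational(1, 42571))) = Add(Mul(8420, Rational(-1, 17799)), Mul(Add(8, 3564), Rational(1, 42571))) = Add(Rational(-8420, 17799), Mul(3572, Rational(1, 42571))) = Add(Rational(-8420, 17799), Rational(3572, 42571)) = Rational(-294869792, 757721229)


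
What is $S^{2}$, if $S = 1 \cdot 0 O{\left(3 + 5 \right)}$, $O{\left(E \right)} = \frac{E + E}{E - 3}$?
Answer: $0$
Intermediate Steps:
$O{\left(E \right)} = \frac{2 E}{-3 + E}$
$S = 0$ ($S = 1 \cdot 0 \frac{2 \left(3 + 5\right)}{-3 + \left(3 + 5\right)} = 0 \cdot 2 \cdot 8 \frac{1}{-3 + 8} = 0 \cdot 2 \cdot 8 \cdot \frac{1}{5} = 0 \cdot \frac{16}{5} = 0$)
$S^{2} = 0^{2} = 0$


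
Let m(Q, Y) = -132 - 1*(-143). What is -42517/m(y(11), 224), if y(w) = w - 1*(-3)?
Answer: -42517/11 ≈ -3865.2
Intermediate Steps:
y(w) = 3 + w (y(w) = w + 3 = 3 + w)
m(Q, Y) = 11 (m(Q, Y) = -132 + 143 = 11)
-42517/m(y(11), 224) = -42517/11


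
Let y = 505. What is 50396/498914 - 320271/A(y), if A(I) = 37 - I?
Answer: 2048862449/2993484 ≈ 684.44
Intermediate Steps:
50396/498914 - 320271/A(y) = 50396/498914 - 320271/(37 - 1*505) = 50396*(1/498914) - 320271/(37 - 505) = 25198/249457 - 320271/(-468) = 25198/249457 - 320271*(-1/468) = 25198/249457 + 106757/156 = 2048862449/2993484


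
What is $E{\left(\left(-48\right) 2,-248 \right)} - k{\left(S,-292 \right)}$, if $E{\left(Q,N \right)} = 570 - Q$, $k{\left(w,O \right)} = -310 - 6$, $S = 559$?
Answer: $982$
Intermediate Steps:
$k{\left(w,O \right)} = -316$ ($k{\left(w,O \right)} = -310 - 6 = -316$)
$E{\left(\left(-48\right) 2,-248 \right)} - k{\left(S,-292 \right)} = \left(570 - \left(-48\right) 2\right) - -316 = \left(570 - -96\right) + 316 = \left(570 + 96\right) + 316 = 666 + 316 = 982$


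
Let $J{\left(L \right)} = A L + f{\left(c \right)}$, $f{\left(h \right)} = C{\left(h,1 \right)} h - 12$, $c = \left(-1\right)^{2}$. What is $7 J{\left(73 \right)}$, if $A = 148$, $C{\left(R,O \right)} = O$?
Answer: $75551$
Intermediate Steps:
$c = 1$
$f{\left(h \right)} = -12 + h$ ($f{\left(h \right)} = 1 h - 12 = h - 12 = -12 + h$)
$J{\left(L \right)} = -11 + 148 L$ ($J{\left(L \right)} = 148 L + \left(-12 + 1\right) = 148 L - 11 = -11 + 148 L$)
$7 J{\left(73 \right)} = 7 \left(-11 + 148 \cdot 73\right) = 7 \left(-11 + 10804\right) = 7 \cdot 10793 = 75551$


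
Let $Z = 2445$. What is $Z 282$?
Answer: $689490$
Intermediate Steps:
$Z 282 = 2445 \cdot 282 = 689490$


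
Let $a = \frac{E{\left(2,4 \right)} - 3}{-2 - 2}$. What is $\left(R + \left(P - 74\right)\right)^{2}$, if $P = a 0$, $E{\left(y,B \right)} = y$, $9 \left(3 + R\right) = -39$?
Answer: $\frac{59536}{9} \approx 6615.1$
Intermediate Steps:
$R = - \frac{22}{3}$ ($R = -3 + \frac{1}{9} \left(-39\right) = -3 - \frac{13}{3} = - \frac{22}{3} \approx -7.3333$)
$a = \frac{1}{4}$ ($a = \frac{2 - 3}{-2 - 2} = - \frac{1}{-4} = \left(-1\right) \left(- \frac{1}{4}\right) = \frac{1}{4} \approx 0.25$)
$P = 0$ ($P = \frac{1}{4} \cdot 0 = 0$)
$\left(R + \left(P - 74\right)\right)^{2} = \left(- \frac{22}{3} + \left(0 - 74\right)\right)^{2} = \left(- \frac{22}{3} - 74\right)^{2} = \left(- \frac{244}{3}\right)^{2} = \frac{59536}{9}$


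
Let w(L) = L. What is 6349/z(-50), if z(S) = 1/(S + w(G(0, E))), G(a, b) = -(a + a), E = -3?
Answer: -317450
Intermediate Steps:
G(a, b) = -2*a
z(S) = 1/S (z(S) = 1/(S - 2*0) = 1/(S + 0) = 1/S)
6349/z(-50) = 6349/(1/(-50)) = 6349/(-1/50) = 6349*(-50) = -317450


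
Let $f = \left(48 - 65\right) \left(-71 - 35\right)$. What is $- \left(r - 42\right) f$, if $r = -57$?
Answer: $178398$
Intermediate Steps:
$f = 1802$ ($f = \left(-17\right) \left(-106\right) = 1802$)
$- \left(r - 42\right) f = - \left(-57 - 42\right) 1802 = - \left(-99\right) 1802 = \left(-1\right) \left(-178398\right) = 178398$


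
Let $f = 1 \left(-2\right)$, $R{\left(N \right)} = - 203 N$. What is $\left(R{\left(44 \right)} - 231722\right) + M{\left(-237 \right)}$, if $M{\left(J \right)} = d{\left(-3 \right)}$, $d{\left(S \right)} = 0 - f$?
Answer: $-240652$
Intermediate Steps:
$f = -2$
$d{\left(S \right)} = 2$ ($d{\left(S \right)} = 0 - -2 = 0 + 2 = 2$)
$M{\left(J \right)} = 2$
$\left(R{\left(44 \right)} - 231722\right) + M{\left(-237 \right)} = \left(\left(-203\right) 44 - 231722\right) + 2 = \left(-8932 - 231722\right) + 2 = -240654 + 2 = -240652$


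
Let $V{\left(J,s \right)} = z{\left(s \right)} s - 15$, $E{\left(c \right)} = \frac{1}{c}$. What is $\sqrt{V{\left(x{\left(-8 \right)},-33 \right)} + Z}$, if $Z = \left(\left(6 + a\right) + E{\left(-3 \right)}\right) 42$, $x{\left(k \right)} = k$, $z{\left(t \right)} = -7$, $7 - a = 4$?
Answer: $2 \sqrt{145} \approx 24.083$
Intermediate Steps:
$a = 3$ ($a = 7 - 4 = 3$)
$V{\left(J,s \right)} = -15 - 7 s$ ($V{\left(J,s \right)} = - 7 s - 15 = -15 - 7 s$)
$Z = 364$ ($Z = \left(\left(6 + 3\right) + \frac{1}{-3}\right) 42 = \left(9 - \frac{1}{3}\right) 42 = \frac{26}{3} \cdot 42 = 364$)
$\sqrt{V{\left(x{\left(-8 \right)},-33 \right)} + Z} = \sqrt{\left(-15 - -231\right) + 364} = \sqrt{\left(-15 + 231\right) + 364} = \sqrt{216 + 364} = \sqrt{580} = 2 \sqrt{145}$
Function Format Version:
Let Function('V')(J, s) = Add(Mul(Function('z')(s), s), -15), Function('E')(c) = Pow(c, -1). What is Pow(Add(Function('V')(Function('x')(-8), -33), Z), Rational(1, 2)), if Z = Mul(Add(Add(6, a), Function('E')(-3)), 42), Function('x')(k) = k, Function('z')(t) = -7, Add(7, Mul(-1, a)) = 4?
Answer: Mul(2, Pow(145, Rational(1, 2))) ≈ 24.083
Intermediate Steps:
a = 3 (a = Add(7, Mul(-1, 4)) = Add(7, -4) = 3)
Function('V')(J, s) = Add(-15, Mul(-7, s)) (Function('V')(J, s) = Add(Mul(-7, s), -15) = Add(-15, Mul(-7, s)))
Z = 364 (Z = Mul(Add(Add(6, 3), Pow(-3, -1)), 42) = Mul(Add(9, Rational(-1, 3)), 42) = Mul(Rational(26, 3), 42) = 364)
Pow(Add(Function('V')(Function('x')(-8), -33), Z), Rational(1, 2)) = Pow(Add(Add(-15, Mul(-7, -33)), 364), Rational(1, 2)) = Pow(Add(Add(-15, 231), 364), Rational(1, 2)) = Pow(Add(216, 364), Rational(1, 2)) = Pow(580, Rational(1, 2)) = Mul(2, Pow(145, Rational(1, 2)))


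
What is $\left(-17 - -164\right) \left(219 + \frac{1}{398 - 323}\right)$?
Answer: $\frac{804874}{25} \approx 32195.0$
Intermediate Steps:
$\left(-17 - -164\right) \left(219 + \frac{1}{398 - 323}\right) = \left(-17 + 164\right) \left(219 + \frac{1}{75}\right) = 147 \left(219 + \frac{1}{75}\right) = 147 \cdot \frac{16426}{75} = \frac{804874}{25}$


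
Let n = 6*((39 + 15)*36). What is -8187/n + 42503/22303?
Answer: 104386777/86714064 ≈ 1.2038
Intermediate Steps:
n = 11664 (n = 6*(54*36) = 6*1944 = 11664)
-8187/n + 42503/22303 = -8187/11664 + 42503/22303 = -8187*1/11664 + 42503*(1/22303) = -2729/3888 + 42503/22303 = 104386777/86714064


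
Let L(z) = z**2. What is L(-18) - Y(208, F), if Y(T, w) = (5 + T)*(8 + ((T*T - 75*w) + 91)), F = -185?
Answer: -12191370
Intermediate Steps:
Y(T, w) = (5 + T)*(99 + T**2 - 75*w) (Y(T, w) = (5 + T)*(8 + ((T**2 - 75*w) + 91)) = (5 + T)*(8 + (91 + T**2 - 75*w)) = (5 + T)*(99 + T**2 - 75*w))
L(-18) - Y(208, F) = (-18)**2 - (495 + 208**3 - 375*(-185) + 5*208**2 + 99*208 - 75*208*(-185)) = 324 - (495 + 8998912 + 69375 + 5*43264 + 20592 + 2886000) = 324 - (495 + 8998912 + 69375 + 216320 + 20592 + 2886000) = 324 - 1*12191694 = 324 - 12191694 = -12191370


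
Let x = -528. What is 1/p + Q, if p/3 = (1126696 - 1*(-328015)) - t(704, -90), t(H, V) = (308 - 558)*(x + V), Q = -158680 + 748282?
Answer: 2299821018067/3900633 ≈ 5.8960e+5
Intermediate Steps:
Q = 589602
t(H, V) = 132000 - 250*V (t(H, V) = (308 - 558)*(-528 + V) = -250*(-528 + V) = 132000 - 250*V)
p = 3900633 (p = 3*((1126696 - 1*(-328015)) - (132000 - 250*(-90))) = 3*((1126696 + 328015) - (132000 + 22500)) = 3*(1454711 - 1*154500) = 3*(1454711 - 154500) = 3*1300211 = 3900633)
1/p + Q = 1/3900633 + 589602 = 2299821018067/3900633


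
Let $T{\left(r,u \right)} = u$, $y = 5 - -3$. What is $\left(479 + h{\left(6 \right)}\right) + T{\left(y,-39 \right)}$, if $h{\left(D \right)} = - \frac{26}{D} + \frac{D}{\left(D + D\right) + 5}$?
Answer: $\frac{22237}{51} \approx 436.02$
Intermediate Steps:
$h{\left(D \right)} = - \frac{26}{D} + \frac{D}{5 + 2 D}$ ($h{\left(D \right)} = - \frac{26}{D} + \frac{D}{2 D + 5} = - \frac{26}{D} + \frac{D}{5 + 2 D}$)
$y = 8$ ($y = 5 + 3 = 8$)
$\left(479 + h{\left(6 \right)}\right) + T{\left(y,-39 \right)} = \left(479 + \frac{-130 + 6^{2} - 312}{6 \left(5 + 2 \cdot 6\right)}\right) - 39 = \left(479 + \frac{-130 + 36 - 312}{6 \left(5 + 12\right)}\right) - 39 = \left(479 + \frac{1}{6} \cdot \frac{1}{17} \left(-406\right)\right) - 39 = \left(479 - \frac{203}{51}\right) - 39 = \frac{24226}{51} - 39 = \frac{22237}{51}$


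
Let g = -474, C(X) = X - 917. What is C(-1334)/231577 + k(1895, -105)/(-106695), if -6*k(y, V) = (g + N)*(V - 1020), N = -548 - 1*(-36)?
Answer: 2838175162/1647207201 ≈ 1.7230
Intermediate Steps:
N = -512 (N = -548 + 36 = -512)
C(X) = -917 + X
k(y, V) = -167620 + 493*V/3 (k(y, V) = -(-474 - 512)*(V - 1020)/6 = -(-493)*(-1020 + V)/3 = -(1005720 - 986*V)/6 = -167620 + 493*V/3)
C(-1334)/231577 + k(1895, -105)/(-106695) = (-917 - 1334)/231577 + (-167620 + (493/3)*(-105))/(-106695) = -2251*1/231577 + (-167620 - 17255)*(-1/106695) = -2251/231577 - 184875*(-1/106695) = -2251/231577 + 12325/7113 = 2838175162/1647207201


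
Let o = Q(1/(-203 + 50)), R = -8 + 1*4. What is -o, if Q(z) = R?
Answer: 4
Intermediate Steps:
R = -4 (R = -8 + 4 = -4)
Q(z) = -4
o = -4
-o = -1*(-4) = 4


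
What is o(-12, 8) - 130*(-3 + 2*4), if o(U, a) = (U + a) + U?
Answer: -666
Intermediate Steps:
o(U, a) = a + 2*U
o(-12, 8) - 130*(-3 + 2*4) = (8 + 2*(-12)) - 130*(-3 + 2*4) = (8 - 24) - 130*(-3 + 8) = -16 - 130*5 = -16 - 650 = -666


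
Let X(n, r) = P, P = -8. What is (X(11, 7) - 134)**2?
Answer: 20164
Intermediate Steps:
X(n, r) = -8
(X(11, 7) - 134)**2 = (-8 - 134)**2 = (-142)**2 = 20164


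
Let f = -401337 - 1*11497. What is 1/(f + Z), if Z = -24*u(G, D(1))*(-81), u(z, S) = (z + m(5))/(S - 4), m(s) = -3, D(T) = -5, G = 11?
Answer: -1/414562 ≈ -2.4122e-6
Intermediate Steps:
u(z, S) = (-3 + z)/(-4 + S) (u(z, S) = (z - 3)/(S - 4) = (-3 + z)/(-4 + S))
Z = -1728 (Z = -24*(-3 + 11)/(-4 - 5)*(-81) = -24*8/(-9)*(-81) = -(-8)*8/3*(-81) = -24*(-8/9)*(-81) = (64/3)*(-81) = -1728)
f = -412834 (f = -401337 - 11497 = -412834)
1/(f + Z) = 1/(-412834 - 1728) = 1/(-414562) = -1/414562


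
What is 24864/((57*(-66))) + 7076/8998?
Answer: -1493230/256443 ≈ -5.8229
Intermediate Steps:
24864/((57*(-66))) + 7076/8998 = 24864/(-3762) + 7076*(1/8998) = 24864*(-1/3762) + 3538/4499 = -4144/627 + 3538/4499 = -1493230/256443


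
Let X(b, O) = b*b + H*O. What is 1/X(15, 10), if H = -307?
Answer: -1/2845 ≈ -0.00035149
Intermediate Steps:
X(b, O) = b**2 - 307*O (X(b, O) = b*b - 307*O = b**2 - 307*O)
1/X(15, 10) = 1/(15**2 - 307*10) = 1/(225 - 3070) = 1/(-2845) = -1/2845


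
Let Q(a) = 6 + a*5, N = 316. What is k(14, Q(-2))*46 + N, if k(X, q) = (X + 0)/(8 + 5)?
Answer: 4752/13 ≈ 365.54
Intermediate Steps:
Q(a) = 6 + 5*a
k(X, q) = X/13
k(14, Q(-2))*46 + N = ((1/13)*14)*46 + 316 = (14/13)*46 + 316 = 644/13 + 316 = 4752/13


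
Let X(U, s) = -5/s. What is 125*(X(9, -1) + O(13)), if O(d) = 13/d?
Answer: 750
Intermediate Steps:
125*(X(9, -1) + O(13)) = 125*(-5/(-1) + 13/13) = 125*(-5*(-1) + 13*(1/13)) = 125*(5 + 1) = 125*6 = 750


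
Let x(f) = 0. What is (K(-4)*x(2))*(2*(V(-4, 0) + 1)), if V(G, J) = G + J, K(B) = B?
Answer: 0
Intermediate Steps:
(K(-4)*x(2))*(2*(V(-4, 0) + 1)) = (-4*0)*(2*((-4 + 0) + 1)) = 0*(2*(-4 + 1)) = 0*(2*(-3)) = 0*(-6) = 0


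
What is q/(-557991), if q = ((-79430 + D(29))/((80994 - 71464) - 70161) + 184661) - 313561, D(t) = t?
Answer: 7815256499/33831552321 ≈ 0.23100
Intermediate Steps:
q = -7815256499/60631 (q = ((-79430 + 29)/((80994 - 71464) - 70161) + 184661) - 313561 = (-79401/(9530 - 70161) + 184661) - 313561 = (-79401/(-60631) + 184661) - 313561 = (-79401*(-1/60631) + 184661) - 313561 = (79401/60631 + 184661) - 313561 = 11196260492/60631 - 313561 = -7815256499/60631 ≈ -1.2890e+5)
q/(-557991) = -7815256499/60631/(-557991) = -7815256499/60631*(-1/557991) = 7815256499/33831552321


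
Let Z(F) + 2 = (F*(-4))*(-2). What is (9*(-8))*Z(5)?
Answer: -2736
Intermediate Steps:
Z(F) = -2 + 8*F (Z(F) = -2 + (F*(-4))*(-2) = -2 - 4*F*(-2) = -2 + 8*F)
(9*(-8))*Z(5) = (9*(-8))*(-2 + 8*5) = -72*(-2 + 40) = -72*38 = -2736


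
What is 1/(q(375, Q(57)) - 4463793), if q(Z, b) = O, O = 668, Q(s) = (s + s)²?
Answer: -1/4463125 ≈ -2.2406e-7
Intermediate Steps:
Q(s) = 4*s² (Q(s) = (2*s)² = 4*s²)
q(Z, b) = 668
1/(q(375, Q(57)) - 4463793) = 1/(668 - 4463793) = 1/(-4463125) = -1/4463125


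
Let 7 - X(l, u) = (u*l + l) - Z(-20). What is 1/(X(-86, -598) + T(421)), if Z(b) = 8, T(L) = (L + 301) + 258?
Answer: -1/50347 ≈ -1.9862e-5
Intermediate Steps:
T(L) = 559 + L (T(L) = (301 + L) + 258 = 559 + L)
X(l, u) = 15 - l - l*u (X(l, u) = 7 - ((u*l + l) - 1*8) = 7 - ((l*u + l) - 8) = 7 - ((l + l*u) - 8) = 7 - (-8 + l + l*u) = 7 + (8 - l - l*u) = 15 - l - l*u)
1/(X(-86, -598) + T(421)) = 1/((15 - 1*(-86) - 1*(-86)*(-598)) + (559 + 421)) = 1/((15 + 86 - 51428) + 980) = 1/(-51327 + 980) = 1/(-50347) = -1/50347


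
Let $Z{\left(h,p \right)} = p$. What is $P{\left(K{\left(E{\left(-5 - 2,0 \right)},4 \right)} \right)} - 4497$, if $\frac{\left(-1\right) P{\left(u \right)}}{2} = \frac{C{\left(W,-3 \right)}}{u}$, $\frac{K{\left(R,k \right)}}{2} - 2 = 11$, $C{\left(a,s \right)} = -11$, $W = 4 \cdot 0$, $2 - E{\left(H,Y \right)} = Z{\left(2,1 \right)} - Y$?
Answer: $- \frac{58450}{13} \approx -4496.2$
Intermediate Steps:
$E{\left(H,Y \right)} = 1 + Y$ ($E{\left(H,Y \right)} = 2 - \left(1 - Y\right) = 2 + \left(-1 + Y\right) = 1 + Y$)
$W = 0$
$K{\left(R,k \right)} = 26$ ($K{\left(R,k \right)} = 4 + 2 \cdot 11 = 4 + 22 = 26$)
$P{\left(u \right)} = \frac{22}{u}$ ($P{\left(u \right)} = - 2 \left(- \frac{11}{u}\right) = \frac{22}{u}$)
$P{\left(K{\left(E{\left(-5 - 2,0 \right)},4 \right)} \right)} - 4497 = \frac{22}{26} - 4497 = 22 \cdot \frac{1}{26} - 4497 = \frac{11}{13} - 4497 = - \frac{58450}{13}$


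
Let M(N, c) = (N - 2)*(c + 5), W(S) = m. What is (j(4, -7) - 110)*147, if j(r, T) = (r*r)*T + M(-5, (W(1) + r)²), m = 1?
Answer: -63504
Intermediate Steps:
W(S) = 1
M(N, c) = (-2 + N)*(5 + c)
j(r, T) = -35 - 7*(1 + r)² + T*r² (j(r, T) = (r*r)*T + (-10 - 2*(1 + r)² + 5*(-5) - 5*(1 + r)²) = r²*T + (-10 - 2*(1 + r)² - 25 - 5*(1 + r)²) = T*r² + (-35 - 7*(1 + r)²) = -35 - 7*(1 + r)² + T*r²)
(j(4, -7) - 110)*147 = ((-35 - 7*(1 + 4)² - 7*4²) - 110)*147 = ((-35 - 7*5² - 7*16) - 110)*147 = ((-35 - 7*25 - 112) - 110)*147 = ((-35 - 175 - 112) - 110)*147 = (-322 - 110)*147 = -432*147 = -63504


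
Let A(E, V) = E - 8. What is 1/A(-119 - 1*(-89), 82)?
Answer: -1/38 ≈ -0.026316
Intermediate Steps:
A(E, V) = -8 + E
1/A(-119 - 1*(-89), 82) = 1/(-8 + (-119 - 1*(-89))) = 1/(-8 + (-119 + 89)) = 1/(-8 - 30) = 1/(-38) = -1/38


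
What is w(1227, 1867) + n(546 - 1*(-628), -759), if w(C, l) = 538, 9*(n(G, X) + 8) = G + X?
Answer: 5185/9 ≈ 576.11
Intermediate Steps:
n(G, X) = -8 + G/9 + X/9 (n(G, X) = -8 + (G + X)/9 = -8 + (G/9 + X/9) = -8 + G/9 + X/9)
w(1227, 1867) + n(546 - 1*(-628), -759) = 538 + (-8 + (546 - 1*(-628))/9 + (⅑)*(-759)) = 538 + (-8 + (546 + 628)/9 - 253/3) = 538 + (-8 + (⅑)*1174 - 253/3) = 538 + (-8 + 1174/9 - 253/3) = 538 + 343/9 = 5185/9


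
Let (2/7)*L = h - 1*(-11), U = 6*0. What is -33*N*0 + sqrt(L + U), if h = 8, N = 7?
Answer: sqrt(266)/2 ≈ 8.1548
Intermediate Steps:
U = 0
L = 133/2 (L = 7*(8 - 1*(-11))/2 = 7*(8 + 11)/2 = (7/2)*19 = 133/2 ≈ 66.500)
-33*N*0 + sqrt(L + U) = -231*0 + sqrt(133/2 + 0) = -33*0 + sqrt(133/2) = 0 + sqrt(266)/2 = sqrt(266)/2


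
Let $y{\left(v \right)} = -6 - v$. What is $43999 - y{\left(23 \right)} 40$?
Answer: $45159$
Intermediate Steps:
$43999 - y{\left(23 \right)} 40 = 43999 - \left(-6 - 23\right) 40 = 43999 - \left(-29\right) 40 = 43999 - -1160 = 43999 + 1160 = 45159$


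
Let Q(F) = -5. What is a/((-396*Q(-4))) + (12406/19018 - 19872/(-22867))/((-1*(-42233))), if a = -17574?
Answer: -26897603085972301/3030469458257670 ≈ -8.8757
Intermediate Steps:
a/((-396*Q(-4))) + (12406/19018 - 19872/(-22867))/((-1*(-42233))) = -17574/((-396*(-5))) + (12406/19018 - 19872/(-22867))/((-1*(-42233))) = -17574/1980 + (12406*(1/19018) - 19872*(-1/22867))/42233 = -17574*1/1980 + (6203/9509 + 19872/22867)*(1/42233) = -2929/330 + (330806849/217442303)*(1/42233) = -2929/330 + 330806849/9183240782599 = -26897603085972301/3030469458257670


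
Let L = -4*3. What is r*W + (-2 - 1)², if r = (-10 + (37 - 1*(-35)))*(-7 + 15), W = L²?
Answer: 71433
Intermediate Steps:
L = -12
W = 144 (W = (-12)² = 144)
r = 496 (r = (-10 + (37 + 35))*8 = (-10 + 72)*8 = 62*8 = 496)
r*W + (-2 - 1)² = 496*144 + (-2 - 1)² = 71424 + (-3)² = 71424 + 9 = 71433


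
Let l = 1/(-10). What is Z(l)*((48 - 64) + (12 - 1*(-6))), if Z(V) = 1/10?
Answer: ⅕ ≈ 0.20000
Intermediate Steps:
l = -⅒ ≈ -0.10000
Z(V) = ⅒
Z(l)*((48 - 64) + (12 - 1*(-6))) = ((48 - 64) + (12 - 1*(-6)))/10 = (-16 + (12 + 6))/10 = (-16 + 18)/10 = (⅒)*2 = ⅕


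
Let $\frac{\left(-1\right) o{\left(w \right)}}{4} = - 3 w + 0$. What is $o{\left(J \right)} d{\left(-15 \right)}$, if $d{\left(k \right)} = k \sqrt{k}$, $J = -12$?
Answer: $2160 i \sqrt{15} \approx 8365.6 i$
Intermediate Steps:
$o{\left(w \right)} = 12 w$ ($o{\left(w \right)} = - 4 \left(- 3 w + 0\right) = - 4 \left(- 3 w\right) = 12 w$)
$d{\left(k \right)} = k^{\frac{3}{2}}$
$o{\left(J \right)} d{\left(-15 \right)} = 12 \left(-12\right) \left(-15\right)^{\frac{3}{2}} = - 144 \left(- 15 i \sqrt{15}\right) = 2160 i \sqrt{15}$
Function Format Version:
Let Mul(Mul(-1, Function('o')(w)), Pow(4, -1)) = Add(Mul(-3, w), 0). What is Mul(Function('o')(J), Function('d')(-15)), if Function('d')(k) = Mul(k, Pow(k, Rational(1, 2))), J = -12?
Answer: Mul(2160, I, Pow(15, Rational(1, 2))) ≈ Mul(8365.6, I)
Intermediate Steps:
Function('o')(w) = Mul(12, w) (Function('o')(w) = Mul(-4, Add(Mul(-3, w), 0)) = Mul(-4, Mul(-3, w)) = Mul(12, w))
Function('d')(k) = Pow(k, Rational(3, 2))
Mul(Function('o')(J), Function('d')(-15)) = Mul(Mul(12, -12), Pow(-15, Rational(3, 2))) = Mul(-144, Mul(-15, I, Pow(15, Rational(1, 2)))) = Mul(2160, I, Pow(15, Rational(1, 2)))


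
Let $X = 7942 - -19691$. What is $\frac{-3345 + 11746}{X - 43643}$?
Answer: $- \frac{8401}{16010} \approx -0.52473$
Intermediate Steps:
$X = 27633$ ($X = 7942 + 19691 = 27633$)
$\frac{-3345 + 11746}{X - 43643} = \frac{-3345 + 11746}{27633 - 43643} = \frac{8401}{-16010} = 8401 \left(- \frac{1}{16010}\right) = - \frac{8401}{16010}$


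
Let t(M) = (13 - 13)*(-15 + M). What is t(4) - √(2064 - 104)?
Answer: -14*√10 ≈ -44.272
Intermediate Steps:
t(M) = 0 (t(M) = 0*(-15 + M) = 0)
t(4) - √(2064 - 104) = 0 - √(2064 - 104) = 0 - √1960 = 0 - 14*√10 = -14*√10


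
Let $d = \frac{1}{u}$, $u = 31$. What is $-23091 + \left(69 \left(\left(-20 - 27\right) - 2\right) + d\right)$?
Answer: $- \frac{820631}{31} \approx -26472.0$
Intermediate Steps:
$d = \frac{1}{31} \approx 0.032258$
$-23091 + \left(69 \left(\left(-20 - 27\right) - 2\right) + d\right) = -23091 + \left(69 \left(\left(-20 - 27\right) - 2\right) + \frac{1}{31}\right) = -23091 + \left(69 \left(-47 - 2\right) + \frac{1}{31}\right) = -23091 + \left(69 \left(-49\right) + \frac{1}{31}\right) = -23091 + \left(-3381 + \frac{1}{31}\right) = -23091 - \frac{104810}{31} = - \frac{820631}{31}$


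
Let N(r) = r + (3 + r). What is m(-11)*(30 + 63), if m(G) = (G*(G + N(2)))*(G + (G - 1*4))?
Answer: -106392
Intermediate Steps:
N(r) = 3 + 2*r
m(G) = G*(-4 + 2*G)*(7 + G) (m(G) = (G*(G + (3 + 2*2)))*(G + (G - 1*4)) = (G*(G + (3 + 4)))*(G + (G - 4)) = (G*(G + 7))*(G + (-4 + G)) = (G*(7 + G))*(-4 + 2*G) = G*(-4 + 2*G)*(7 + G))
m(-11)*(30 + 63) = (2*(-11)*(-14 + (-11)**2 + 5*(-11)))*(30 + 63) = (2*(-11)*(-14 + 121 - 55))*93 = (2*(-11)*52)*93 = -1144*93 = -106392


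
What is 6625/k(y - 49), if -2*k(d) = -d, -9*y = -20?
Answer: -119250/421 ≈ -283.25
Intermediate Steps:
y = 20/9 (y = -1/9*(-20) = 20/9 ≈ 2.2222)
k(d) = d/2 (k(d) = -(-1)*d/2 = d/2)
6625/k(y - 49) = 6625/(((20/9 - 49)/2)) = 6625/(((1/2)*(-421/9))) = 6625/(-421/18) = 6625*(-18/421) = -119250/421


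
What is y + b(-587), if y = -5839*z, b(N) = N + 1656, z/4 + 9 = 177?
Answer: -3922739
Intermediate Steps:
z = 672 (z = -36 + 4*177 = -36 + 708 = 672)
b(N) = 1656 + N
y = -3923808 (y = -5839*672 = -3923808)
y + b(-587) = -3923808 + (1656 - 587) = -3923808 + 1069 = -3922739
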